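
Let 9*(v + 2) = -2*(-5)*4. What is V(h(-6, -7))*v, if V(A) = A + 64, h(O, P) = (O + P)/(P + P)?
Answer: 1111/7 ≈ 158.71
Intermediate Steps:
h(O, P) = (O + P)/(2*P) (h(O, P) = (O + P)/((2*P)) = (O + P)*(1/(2*P)) = (O + P)/(2*P))
V(A) = 64 + A
v = 22/9 (v = -2 + (-2*(-5)*4)/9 = -2 + (-1*(-10)*4)/9 = -2 + (10*4)/9 = -2 + (⅑)*40 = -2 + 40/9 = 22/9 ≈ 2.4444)
V(h(-6, -7))*v = (64 + (½)*(-6 - 7)/(-7))*(22/9) = (64 + (½)*(-⅐)*(-13))*(22/9) = (64 + 13/14)*(22/9) = (909/14)*(22/9) = 1111/7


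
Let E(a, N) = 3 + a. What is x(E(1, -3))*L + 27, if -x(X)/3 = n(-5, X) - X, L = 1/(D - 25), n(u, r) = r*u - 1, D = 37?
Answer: 133/4 ≈ 33.250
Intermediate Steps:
n(u, r) = -1 + r*u
L = 1/12 (L = 1/(37 - 25) = 1/12 ≈ 0.083333)
x(X) = 3 + 18*X (x(X) = -3*((-1 + X*(-5)) - X) = -3*((-1 - 5*X) - X) = -3*(-1 - 6*X) = 3 + 18*X)
x(E(1, -3))*L + 27 = (3 + 18*(3 + 1))*(1/12) + 27 = (3 + 18*4)*(1/12) + 27 = (3 + 72)*(1/12) + 27 = 75*(1/12) + 27 = 25/4 + 27 = 133/4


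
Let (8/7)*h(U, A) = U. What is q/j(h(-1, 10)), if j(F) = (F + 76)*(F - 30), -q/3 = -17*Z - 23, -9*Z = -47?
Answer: -64384/445341 ≈ -0.14457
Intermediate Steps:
Z = 47/9 (Z = -⅑*(-47) = 47/9 ≈ 5.2222)
h(U, A) = 7*U/8
q = 1006/3 (q = -3*(-17*47/9 - 23) = -3*(-799/9 - 23) = -3*(-1006/9) = 1006/3 ≈ 335.33)
j(F) = (-30 + F)*(76 + F) (j(F) = (76 + F)*(-30 + F) = (-30 + F)*(76 + F))
q/j(h(-1, 10)) = 1006/(3*(-2280 + ((7/8)*(-1))² + 46*((7/8)*(-1)))) = 1006/(3*(-2280 + (-7/8)² + 46*(-7/8))) = 1006/(3*(-2280 + 49/64 - 161/4)) = 1006/(3*(-148447/64)) = (1006/3)*(-64/148447) = -64384/445341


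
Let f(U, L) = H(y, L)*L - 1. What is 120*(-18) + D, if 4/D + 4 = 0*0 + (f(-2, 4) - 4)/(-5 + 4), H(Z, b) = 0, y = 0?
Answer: -2156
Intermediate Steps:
f(U, L) = -1 (f(U, L) = 0*L - 1 = 0 - 1 = -1)
D = 4 (D = 4/(-4 + (0*0 + (-1 - 4)/(-5 + 4))) = 4/(-4 + (0 - 5/(-1))) = 4/(-4 + (0 - 5*(-1))) = 4/(-4 + (0 + 5)) = 4/(-4 + 5) = 4/1 = 4*1 = 4)
120*(-18) + D = 120*(-18) + 4 = -2160 + 4 = -2156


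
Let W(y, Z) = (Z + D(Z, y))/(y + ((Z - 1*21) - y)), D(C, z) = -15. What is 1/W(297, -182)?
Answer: 203/197 ≈ 1.0305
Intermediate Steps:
W(y, Z) = (-15 + Z)/(-21 + Z) (W(y, Z) = (Z - 15)/(y + ((Z - 1*21) - y)) = (-15 + Z)/(y + ((Z - 21) - y)) = (-15 + Z)/(y + ((-21 + Z) - y)) = (-15 + Z)/(y + (-21 + Z - y)) = (-15 + Z)/(-21 + Z))
1/W(297, -182) = 1/((-15 - 182)/(-21 - 182)) = 1/(-197/(-203)) = 1/(-1/203*(-197)) = 1/(197/203) = 203/197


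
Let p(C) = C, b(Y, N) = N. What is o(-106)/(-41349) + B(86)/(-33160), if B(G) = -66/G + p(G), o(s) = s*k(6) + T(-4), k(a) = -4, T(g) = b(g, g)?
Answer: -7146797/561511544 ≈ -0.012728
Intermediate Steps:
T(g) = g
o(s) = -4 - 4*s (o(s) = s*(-4) - 4 = -4*s - 4 = -4 - 4*s)
B(G) = G - 66/G (B(G) = -66/G + G = G - 66/G)
o(-106)/(-41349) + B(86)/(-33160) = (-4 - 4*(-106))/(-41349) + (86 - 66/86)/(-33160) = (-4 + 424)*(-1/41349) + (86 - 66*1/86)*(-1/33160) = 420*(-1/41349) + (86 - 33/43)*(-1/33160) = -20/1969 + (3665/43)*(-1/33160) = -20/1969 - 733/285176 = -7146797/561511544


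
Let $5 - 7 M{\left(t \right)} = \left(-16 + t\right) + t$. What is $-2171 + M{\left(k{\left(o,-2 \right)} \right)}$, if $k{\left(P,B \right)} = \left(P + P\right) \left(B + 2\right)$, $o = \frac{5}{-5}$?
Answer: $-2168$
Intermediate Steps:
$o = -1$ ($o = 5 \left(- \frac{1}{5}\right) = -1$)
$k{\left(P,B \right)} = 2 P \left(2 + B\right)$
$M{\left(t \right)} = 3 - \frac{2 t}{7}$ ($M{\left(t \right)} = \frac{5}{7} - \frac{\left(-16 + t\right) + t}{7} = \frac{5}{7} - \frac{-16 + 2 t}{7} = \frac{5}{7} - \left(- \frac{16}{7} + \frac{2 t}{7}\right) = 3 - \frac{2 t}{7}$)
$-2171 + M{\left(k{\left(o,-2 \right)} \right)} = -2171 + \left(3 - \frac{2 \cdot 2 \left(-1\right) \left(2 - 2\right)}{7}\right) = -2171 + \left(3 - \frac{2 \cdot 2 \left(-1\right) 0}{7}\right) = -2171 + \left(3 - 0\right) = -2171 + \left(3 + 0\right) = -2171 + 3 = -2168$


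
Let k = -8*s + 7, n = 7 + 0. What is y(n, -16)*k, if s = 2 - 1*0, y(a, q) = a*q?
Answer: 1008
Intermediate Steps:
n = 7
s = 2 (s = 2 + 0 = 2)
k = -9 (k = -8*2 + 7 = -16 + 7 = -9)
y(n, -16)*k = (7*(-16))*(-9) = -112*(-9) = 1008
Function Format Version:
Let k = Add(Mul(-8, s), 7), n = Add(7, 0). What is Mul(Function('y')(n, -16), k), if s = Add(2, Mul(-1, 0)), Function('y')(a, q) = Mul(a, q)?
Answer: 1008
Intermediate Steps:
n = 7
s = 2 (s = Add(2, 0) = 2)
k = -9 (k = Add(Mul(-8, 2), 7) = Add(-16, 7) = -9)
Mul(Function('y')(n, -16), k) = Mul(Mul(7, -16), -9) = Mul(-112, -9) = 1008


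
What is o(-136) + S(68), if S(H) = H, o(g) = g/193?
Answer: 12988/193 ≈ 67.295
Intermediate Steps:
o(g) = g/193 (o(g) = g*(1/193) = g/193)
o(-136) + S(68) = (1/193)*(-136) + 68 = -136/193 + 68 = 12988/193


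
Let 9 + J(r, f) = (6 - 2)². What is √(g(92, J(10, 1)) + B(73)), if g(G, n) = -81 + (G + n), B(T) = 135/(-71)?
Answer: 3*√9017/71 ≈ 4.0123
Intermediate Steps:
B(T) = -135/71 (B(T) = 135*(-1/71) = -135/71)
J(r, f) = 7 (J(r, f) = -9 + (6 - 2)² = -9 + 4² = -9 + 16 = 7)
g(G, n) = -81 + G + n
√(g(92, J(10, 1)) + B(73)) = √((-81 + 92 + 7) - 135/71) = √(18 - 135/71) = √(1143/71) = 3*√9017/71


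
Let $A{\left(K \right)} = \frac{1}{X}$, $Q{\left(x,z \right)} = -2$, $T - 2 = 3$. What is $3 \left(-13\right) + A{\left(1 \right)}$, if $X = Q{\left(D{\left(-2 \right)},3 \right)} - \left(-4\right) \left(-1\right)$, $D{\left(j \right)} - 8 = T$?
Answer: $- \frac{235}{6} \approx -39.167$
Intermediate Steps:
$T = 5$ ($T = 2 + 3 = 5$)
$D{\left(j \right)} = 13$ ($D{\left(j \right)} = 8 + 5 = 13$)
$X = -6$ ($X = -2 - \left(-4\right) \left(-1\right) = -2 - 4 = -6$)
$A{\left(K \right)} = - \frac{1}{6}$ ($A{\left(K \right)} = \frac{1}{-6} = - \frac{1}{6}$)
$3 \left(-13\right) + A{\left(1 \right)} = 3 \left(-13\right) - \frac{1}{6} = -39 - \frac{1}{6} = - \frac{235}{6}$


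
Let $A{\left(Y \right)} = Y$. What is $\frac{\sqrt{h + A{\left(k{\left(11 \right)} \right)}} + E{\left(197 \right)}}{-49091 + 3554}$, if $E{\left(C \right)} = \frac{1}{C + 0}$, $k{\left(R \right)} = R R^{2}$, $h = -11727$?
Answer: $- \frac{1}{8970789} - \frac{2 i \sqrt{2599}}{45537} \approx -1.1147 \cdot 10^{-7} - 0.0022391 i$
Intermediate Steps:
$k{\left(R \right)} = R^{3}$
$E{\left(C \right)} = \frac{1}{C}$
$\frac{\sqrt{h + A{\left(k{\left(11 \right)} \right)}} + E{\left(197 \right)}}{-49091 + 3554} = \frac{\sqrt{-11727 + 11^{3}} + \frac{1}{197}}{-49091 + 3554} = \frac{\sqrt{-11727 + 1331} + \frac{1}{197}}{-45537} = \left(\sqrt{-10396} + \frac{1}{197}\right) \left(- \frac{1}{45537}\right) = \left(2 i \sqrt{2599} + \frac{1}{197}\right) \left(- \frac{1}{45537}\right) = \left(\frac{1}{197} + 2 i \sqrt{2599}\right) \left(- \frac{1}{45537}\right) = - \frac{1}{8970789} - \frac{2 i \sqrt{2599}}{45537}$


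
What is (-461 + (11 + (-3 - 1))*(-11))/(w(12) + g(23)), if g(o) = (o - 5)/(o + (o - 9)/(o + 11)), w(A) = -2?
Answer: 107062/245 ≈ 436.99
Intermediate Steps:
g(o) = (-5 + o)/(o + (-9 + o)/(11 + o))
(-461 + (11 + (-3 - 1))*(-11))/(w(12) + g(23)) = (-461 + (11 + (-3 - 1))*(-11))/(-2 + (-55 + 23² + 6*23)/(-9 + 23² + 12*23)) = (-461 + (11 - 4)*(-11))/(-2 + (-55 + 529 + 138)/(-9 + 529 + 276)) = (-461 + 7*(-11))/(-2 + 612/796) = (-461 - 77)/(-2 + (1/796)*612) = -538/(-2 + 153/199) = -538/(-245/199) = -538*(-199/245) = 107062/245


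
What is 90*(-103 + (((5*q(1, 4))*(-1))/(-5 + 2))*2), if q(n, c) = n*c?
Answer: -8070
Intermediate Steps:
q(n, c) = c*n
90*(-103 + (((5*q(1, 4))*(-1))/(-5 + 2))*2) = 90*(-103 + (((5*(4*1))*(-1))/(-5 + 2))*2) = 90*(-103 + (((5*4)*(-1))/(-3))*2) = 90*(-103 + ((20*(-1))*(-⅓))*2) = 90*(-103 - 20*(-⅓)*2) = 90*(-103 + (20/3)*2) = 90*(-103 + 40/3) = 90*(-269/3) = -8070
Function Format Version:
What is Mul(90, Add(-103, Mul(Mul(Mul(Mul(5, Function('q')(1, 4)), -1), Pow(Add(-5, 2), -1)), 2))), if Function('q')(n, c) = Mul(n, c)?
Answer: -8070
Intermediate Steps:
Function('q')(n, c) = Mul(c, n)
Mul(90, Add(-103, Mul(Mul(Mul(Mul(5, Function('q')(1, 4)), -1), Pow(Add(-5, 2), -1)), 2))) = Mul(90, Add(-103, Mul(Mul(Mul(Mul(5, Mul(4, 1)), -1), Pow(Add(-5, 2), -1)), 2))) = Mul(90, Add(-103, Mul(Mul(Mul(Mul(5, 4), -1), Pow(-3, -1)), 2))) = Mul(90, Add(-103, Mul(Mul(Mul(20, -1), Rational(-1, 3)), 2))) = Mul(90, Add(-103, Mul(Mul(-20, Rational(-1, 3)), 2))) = Mul(90, Add(-103, Mul(Rational(20, 3), 2))) = Mul(90, Add(-103, Rational(40, 3))) = Mul(90, Rational(-269, 3)) = -8070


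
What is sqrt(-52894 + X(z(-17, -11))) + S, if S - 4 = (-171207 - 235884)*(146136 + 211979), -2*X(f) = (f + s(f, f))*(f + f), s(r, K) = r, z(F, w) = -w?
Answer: -145785393461 + 36*I*sqrt(41) ≈ -1.4579e+11 + 230.51*I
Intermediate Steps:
X(f) = -2*f**2 (X(f) = -(f + f)*(f + f)/2 = -2*f*2*f/2 = -2*f**2)
S = -145785393461 (S = 4 + (-171207 - 235884)*(146136 + 211979) = 4 - 407091*358115 = 4 - 145785393465 = -145785393461)
sqrt(-52894 + X(z(-17, -11))) + S = sqrt(-52894 - 2*(-1*(-11))**2) - 145785393461 = sqrt(-52894 - 2*11**2) - 145785393461 = sqrt(-52894 - 2*121) - 145785393461 = sqrt(-52894 - 242) - 145785393461 = sqrt(-53136) - 145785393461 = 36*I*sqrt(41) - 145785393461 = -145785393461 + 36*I*sqrt(41)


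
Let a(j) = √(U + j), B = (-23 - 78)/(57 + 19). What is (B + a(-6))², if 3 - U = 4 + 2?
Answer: (101 - 228*I)²/5776 ≈ -7.2339 - 7.9737*I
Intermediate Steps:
U = -3 (U = 3 - (4 + 2) = 3 - 1*6 = 3 - 6 = -3)
B = -101/76 ≈ -1.3289
a(j) = √(-3 + j)
(B + a(-6))² = (-101/76 + √(-3 - 6))² = (-101/76 + √(-9))² = (-101/76 + 3*I)²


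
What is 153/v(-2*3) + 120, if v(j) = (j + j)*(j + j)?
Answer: 1937/16 ≈ 121.06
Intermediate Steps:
v(j) = 4*j² (v(j) = (2*j)*(2*j) = 4*j²)
153/v(-2*3) + 120 = 153/(4*(-2*3)²) + 120 = 153/(4*(-6)²) + 120 = 153/(4*36) + 120 = 153/144 + 120 = (1/144)*153 + 120 = 17/16 + 120 = 1937/16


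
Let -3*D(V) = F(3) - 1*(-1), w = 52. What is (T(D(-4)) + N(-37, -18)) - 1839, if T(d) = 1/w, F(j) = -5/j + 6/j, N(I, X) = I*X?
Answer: -60995/52 ≈ -1173.0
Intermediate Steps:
F(j) = 1/j
D(V) = -4/9 (D(V) = -(1/3 - 1*(-1))/3 = -(⅓ + 1)/3 = -⅓*4/3 = -4/9)
T(d) = 1/52
(T(D(-4)) + N(-37, -18)) - 1839 = (1/52 - 37*(-18)) - 1839 = (1/52 + 666) - 1839 = 34633/52 - 1839 = -60995/52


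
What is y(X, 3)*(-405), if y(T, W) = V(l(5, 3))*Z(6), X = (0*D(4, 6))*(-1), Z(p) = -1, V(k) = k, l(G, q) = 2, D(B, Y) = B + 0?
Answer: 810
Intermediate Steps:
D(B, Y) = B
X = 0 (X = (0*4)*(-1) = 0*(-1) = 0)
y(T, W) = -2 (y(T, W) = 2*(-1) = -2)
y(X, 3)*(-405) = -2*(-405) = 810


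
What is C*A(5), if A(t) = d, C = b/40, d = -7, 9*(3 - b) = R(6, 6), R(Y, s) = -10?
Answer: -259/360 ≈ -0.71944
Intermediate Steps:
b = 37/9 (b = 3 - ⅑*(-10) = 3 + 10/9 = 37/9 ≈ 4.1111)
C = 37/360 (C = (37/9)/40 = (37/9)*(1/40) = 37/360 ≈ 0.10278)
A(t) = -7
C*A(5) = (37/360)*(-7) = -259/360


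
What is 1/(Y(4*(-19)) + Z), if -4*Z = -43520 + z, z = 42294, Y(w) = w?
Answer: 2/461 ≈ 0.0043384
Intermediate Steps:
Z = 613/2 (Z = -(-43520 + 42294)/4 = -¼*(-1226) = 613/2 ≈ 306.50)
1/(Y(4*(-19)) + Z) = 1/(4*(-19) + 613/2) = 1/(-76 + 613/2) = 1/(461/2) = 2/461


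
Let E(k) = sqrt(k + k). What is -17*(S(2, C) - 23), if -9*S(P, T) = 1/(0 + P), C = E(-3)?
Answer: 7055/18 ≈ 391.94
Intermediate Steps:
E(k) = sqrt(2)*sqrt(k) (E(k) = sqrt(2*k) = sqrt(2)*sqrt(k))
C = I*sqrt(6) (C = sqrt(2)*sqrt(-3) = sqrt(2)*(I*sqrt(3)) = I*sqrt(6) ≈ 2.4495*I)
S(P, T) = -1/(9*P) (S(P, T) = -1/(9*(0 + P)) = -1/(9*P))
-17*(S(2, C) - 23) = -17*(-1/9/2 - 23) = -17*(-1/9*1/2 - 23) = -17*(-1/18 - 23) = -17*(-415/18) = 7055/18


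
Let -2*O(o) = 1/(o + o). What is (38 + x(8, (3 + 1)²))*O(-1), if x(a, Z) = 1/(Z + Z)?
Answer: 1217/128 ≈ 9.5078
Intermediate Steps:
x(a, Z) = 1/(2*Z)
O(o) = -1/(4*o) (O(o) = -1/(2*(o + o)) = -1/(2*o)/2 = -1/(4*o))
(38 + x(8, (3 + 1)²))*O(-1) = (38 + 1/(2*((3 + 1)²)))*(-¼/(-1)) = (38 + 1/(2*(4²)))*(-¼*(-1)) = (38 + (½)/16)*(¼) = (38 + (½)*(1/16))*(¼) = (38 + 1/32)*(¼) = (1217/32)*(¼) = 1217/128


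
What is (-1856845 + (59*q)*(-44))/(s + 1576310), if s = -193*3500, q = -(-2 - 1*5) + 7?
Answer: -631063/300270 ≈ -2.1017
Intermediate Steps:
q = 14 (q = -(-2 - 5) + 7 = -1*(-7) + 7 = 7 + 7 = 14)
s = -675500
(-1856845 + (59*q)*(-44))/(s + 1576310) = (-1856845 + (59*14)*(-44))/(-675500 + 1576310) = (-1856845 + 826*(-44))/900810 = (-1856845 - 36344)*(1/900810) = -1893189*1/900810 = -631063/300270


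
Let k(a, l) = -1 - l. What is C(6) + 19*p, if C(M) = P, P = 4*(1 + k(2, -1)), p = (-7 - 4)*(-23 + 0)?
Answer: 4811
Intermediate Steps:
p = 253 (p = -11*(-23) = 253)
P = 4 (P = 4*(1 + (-1 - 1*(-1))) = 4*(1 + (-1 + 1)) = 4*(1 + 0) = 4*1 = 4)
C(M) = 4
C(6) + 19*p = 4 + 19*253 = 4 + 4807 = 4811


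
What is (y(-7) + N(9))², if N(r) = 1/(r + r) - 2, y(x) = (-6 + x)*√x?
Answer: -382067/324 + 455*I*√7/9 ≈ -1179.2 + 133.76*I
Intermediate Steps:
y(x) = √x*(-6 + x)
N(r) = -2 + 1/(2*r) (N(r) = 1/(2*r) - 2 = -2 + 1/(2*r))
(y(-7) + N(9))² = (√(-7)*(-6 - 7) + (-2 + (½)/9))² = ((I*√7)*(-13) + (-2 + (½)*(⅑)))² = (-13*I*√7 + (-2 + 1/18))² = (-13*I*√7 - 35/18)² = (-35/18 - 13*I*√7)²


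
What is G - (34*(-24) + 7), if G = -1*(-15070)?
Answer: 15879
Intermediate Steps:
G = 15070
G - (34*(-24) + 7) = 15070 - (34*(-24) + 7) = 15070 - (-816 + 7) = 15070 - 1*(-809) = 15070 + 809 = 15879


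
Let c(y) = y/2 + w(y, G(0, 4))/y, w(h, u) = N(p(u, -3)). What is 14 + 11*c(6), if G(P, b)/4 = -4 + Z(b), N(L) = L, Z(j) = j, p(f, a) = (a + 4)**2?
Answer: 293/6 ≈ 48.833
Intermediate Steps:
p(f, a) = (4 + a)**2
G(P, b) = -16 + 4*b (G(P, b) = 4*(-4 + b) = -16 + 4*b)
w(h, u) = 1 (w(h, u) = (4 - 3)**2 = 1**2 = 1)
c(y) = 1/y + y/2 (c(y) = y/2 + 1/y = 1/y + y/2)
14 + 11*c(6) = 14 + 11*(1/6 + (1/2)*6) = 14 + 11*(1/6 + 3) = 14 + 11*(19/6) = 14 + 209/6 = 293/6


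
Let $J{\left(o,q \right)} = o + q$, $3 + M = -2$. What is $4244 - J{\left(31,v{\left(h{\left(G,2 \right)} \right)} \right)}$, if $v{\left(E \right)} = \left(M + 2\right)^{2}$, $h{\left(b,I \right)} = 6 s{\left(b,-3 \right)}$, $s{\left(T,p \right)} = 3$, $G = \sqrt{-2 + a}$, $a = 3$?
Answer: $4204$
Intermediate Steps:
$M = -5$ ($M = -3 - 2 = -5$)
$G = 1$ ($G = \sqrt{-2 + 3} = \sqrt{1} = 1$)
$h{\left(b,I \right)} = 18$ ($h{\left(b,I \right)} = 6 \cdot 3 = 18$)
$v{\left(E \right)} = 9$ ($v{\left(E \right)} = \left(-5 + 2\right)^{2} = \left(-3\right)^{2} = 9$)
$4244 - J{\left(31,v{\left(h{\left(G,2 \right)} \right)} \right)} = 4244 - \left(31 + 9\right) = 4244 - 40 = 4204$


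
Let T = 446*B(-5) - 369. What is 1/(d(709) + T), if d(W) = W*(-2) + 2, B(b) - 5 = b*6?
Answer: -1/12935 ≈ -7.7310e-5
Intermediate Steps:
B(b) = 5 + 6*b (B(b) = 5 + b*6 = 5 + 6*b)
T = -11519 (T = 446*(5 + 6*(-5)) - 369 = 446*(5 - 30) - 369 = 446*(-25) - 369 = -11150 - 369 = -11519)
d(W) = 2 - 2*W (d(W) = -2*W + 2 = 2 - 2*W)
1/(d(709) + T) = 1/((2 - 2*709) - 11519) = 1/((2 - 1418) - 11519) = 1/(-1416 - 11519) = 1/(-12935) = -1/12935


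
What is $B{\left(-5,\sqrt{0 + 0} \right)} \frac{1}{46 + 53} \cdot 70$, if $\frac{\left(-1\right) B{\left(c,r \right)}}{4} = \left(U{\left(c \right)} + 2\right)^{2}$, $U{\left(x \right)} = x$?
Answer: $- \frac{280}{11} \approx -25.455$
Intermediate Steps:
$B{\left(c,r \right)} = - 4 \left(2 + c\right)^{2}$ ($B{\left(c,r \right)} = - 4 \left(c + 2\right)^{2} = - 4 \left(2 + c\right)^{2}$)
$B{\left(-5,\sqrt{0 + 0} \right)} \frac{1}{46 + 53} \cdot 70 = - 4 \left(2 - 5\right)^{2} \frac{1}{46 + 53} \cdot 70 = - 4 \left(-3\right)^{2} \cdot \frac{1}{99} \cdot 70 = \left(-4\right) 9 \cdot \frac{1}{99} \cdot 70 = \left(-36\right) \frac{70}{99} = - \frac{280}{11}$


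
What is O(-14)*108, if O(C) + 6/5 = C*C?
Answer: 105192/5 ≈ 21038.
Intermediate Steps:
O(C) = -6/5 + C² (O(C) = -6/5 + C*C = -6/5 + C²)
O(-14)*108 = (-6/5 + (-14)²)*108 = (-6/5 + 196)*108 = (974/5)*108 = 105192/5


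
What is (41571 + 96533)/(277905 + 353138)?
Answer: 138104/631043 ≈ 0.21885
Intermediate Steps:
(41571 + 96533)/(277905 + 353138) = 138104/631043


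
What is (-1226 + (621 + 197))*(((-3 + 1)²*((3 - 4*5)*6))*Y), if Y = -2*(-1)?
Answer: 332928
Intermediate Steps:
Y = 2
(-1226 + (621 + 197))*(((-3 + 1)²*((3 - 4*5)*6))*Y) = (-1226 + (621 + 197))*(((-3 + 1)²*((3 - 4*5)*6))*2) = (-1226 + 818)*(((-2)²*((3 - 20)*6))*2) = -408*4*(-17*6)*2 = -408*4*(-102)*2 = -(-166464)*2 = -408*(-816) = 332928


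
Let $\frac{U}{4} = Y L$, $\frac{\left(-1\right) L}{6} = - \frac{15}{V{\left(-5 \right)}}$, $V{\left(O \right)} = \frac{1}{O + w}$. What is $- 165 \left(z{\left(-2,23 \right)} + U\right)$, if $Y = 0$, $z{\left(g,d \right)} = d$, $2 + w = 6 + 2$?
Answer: $-3795$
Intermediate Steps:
$w = 6$ ($w = -2 + \left(6 + 2\right) = -2 + 8 = 6$)
$V{\left(O \right)} = \frac{1}{6 + O}$ ($V{\left(O \right)} = \frac{1}{O + 6} = \frac{1}{6 + O}$)
$L = 90$ ($L = - 6 \left(- \frac{15}{\frac{1}{6 - 5}}\right) = - 6 \left(- \frac{15}{1^{-1}}\right) = - 6 \left(- \frac{15}{1}\right) = - 6 \left(\left(-15\right) 1\right) = \left(-6\right) \left(-15\right) = 90$)
$U = 0$ ($U = 4 \cdot 0 \cdot 90 = 4 \cdot 0 = 0$)
$- 165 \left(z{\left(-2,23 \right)} + U\right) = - 165 \left(23 + 0\right) = \left(-165\right) 23 = -3795$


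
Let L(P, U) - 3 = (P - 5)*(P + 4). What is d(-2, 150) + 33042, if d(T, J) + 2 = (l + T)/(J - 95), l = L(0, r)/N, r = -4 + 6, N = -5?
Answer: 9086007/275 ≈ 33040.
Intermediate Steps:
r = 2
L(P, U) = 3 + (-5 + P)*(4 + P) (L(P, U) = 3 + (P - 5)*(P + 4) = 3 + (-5 + P)*(4 + P))
l = 17/5 (l = (-17 + 0² - 1*0)/(-5) = (-17 + 0 + 0)*(-⅕) = -17*(-⅕) = 17/5 ≈ 3.4000)
d(T, J) = -2 + (17/5 + T)/(-95 + J) (d(T, J) = -2 + (17/5 + T)/(J - 95) = -2 + (17/5 + T)/(-95 + J))
d(-2, 150) + 33042 = (967/5 - 2 - 2*150)/(-95 + 150) + 33042 = (967/5 - 2 - 300)/55 + 33042 = (1/55)*(-543/5) + 33042 = -543/275 + 33042 = 9086007/275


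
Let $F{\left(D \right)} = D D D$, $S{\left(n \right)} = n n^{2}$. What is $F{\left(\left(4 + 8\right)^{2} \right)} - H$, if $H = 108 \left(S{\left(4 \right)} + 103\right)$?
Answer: $2967948$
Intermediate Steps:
$S{\left(n \right)} = n^{3}$
$F{\left(D \right)} = D^{3}$ ($F{\left(D \right)} = D^{2} D = D^{3}$)
$H = 18036$ ($H = 108 \left(4^{3} + 103\right) = 108 \left(64 + 103\right) = 108 \cdot 167 = 18036$)
$F{\left(\left(4 + 8\right)^{2} \right)} - H = \left(\left(4 + 8\right)^{2}\right)^{3} - 18036 = \left(12^{2}\right)^{3} - 18036 = 144^{3} - 18036 = 2985984 - 18036 = 2967948$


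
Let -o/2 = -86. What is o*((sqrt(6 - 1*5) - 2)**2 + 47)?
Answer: 8256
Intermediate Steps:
o = 172 (o = -2*(-86) = 172)
o*((sqrt(6 - 1*5) - 2)**2 + 47) = 172*((sqrt(6 - 1*5) - 2)**2 + 47) = 172*((sqrt(6 - 5) - 2)**2 + 47) = 172*((sqrt(1) - 2)**2 + 47) = 172*((1 - 2)**2 + 47) = 172*((-1)**2 + 47) = 172*(1 + 47) = 172*48 = 8256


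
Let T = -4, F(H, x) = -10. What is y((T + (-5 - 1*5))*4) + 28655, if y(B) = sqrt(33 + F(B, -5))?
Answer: 28655 + sqrt(23) ≈ 28660.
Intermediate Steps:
y(B) = sqrt(23) (y(B) = sqrt(33 - 10) = sqrt(23))
y((T + (-5 - 1*5))*4) + 28655 = sqrt(23) + 28655 = 28655 + sqrt(23)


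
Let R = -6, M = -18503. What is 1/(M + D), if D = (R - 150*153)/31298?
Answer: -15649/289564925 ≈ -5.4043e-5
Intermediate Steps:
D = -11478/15649 (D = (-6 - 150*153)/31298 = (-6 - 22950)*(1/31298) = -22956*1/31298 = -11478/15649 ≈ -0.73347)
1/(M + D) = 1/(-18503 - 11478/15649) = 1/(-289564925/15649) = -15649/289564925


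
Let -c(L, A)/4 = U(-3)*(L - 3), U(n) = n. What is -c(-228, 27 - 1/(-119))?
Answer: 2772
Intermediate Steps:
c(L, A) = -36 + 12*L (c(L, A) = -(-12)*(L - 3) = -(-12)*(-3 + L) = -4*(9 - 3*L) = -36 + 12*L)
-c(-228, 27 - 1/(-119)) = -(-36 + 12*(-228)) = -(-36 - 2736) = -1*(-2772) = 2772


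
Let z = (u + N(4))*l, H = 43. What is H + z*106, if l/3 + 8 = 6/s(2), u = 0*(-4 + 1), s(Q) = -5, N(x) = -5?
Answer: 14671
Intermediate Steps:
u = 0 (u = 0*(-3) = 0)
l = -138/5 (l = -24 + 3*(6/(-5)) = -24 + 3*(6*(-1/5)) = -24 + 3*(-6/5) = -24 - 18/5 = -138/5 ≈ -27.600)
z = 138 (z = (0 - 5)*(-138/5) = -5*(-138/5) = 138)
H + z*106 = 43 + 138*106 = 43 + 14628 = 14671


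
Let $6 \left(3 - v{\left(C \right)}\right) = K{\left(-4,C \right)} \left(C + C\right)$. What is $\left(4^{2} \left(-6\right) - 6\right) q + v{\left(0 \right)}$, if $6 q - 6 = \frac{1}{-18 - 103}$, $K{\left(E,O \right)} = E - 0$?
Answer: $- \frac{11962}{121} \approx -98.859$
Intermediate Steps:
$K{\left(E,O \right)} = E$ ($K{\left(E,O \right)} = E + 0 = E$)
$q = \frac{725}{726}$ ($q = 1 + \frac{1}{6 \left(-18 - 103\right)} = 1 + \frac{1}{6 \left(-121\right)} = 1 + \frac{1}{6} \left(- \frac{1}{121}\right) = 1 - \frac{1}{726} = \frac{725}{726} \approx 0.99862$)
$v{\left(C \right)} = 3 + \frac{4 C}{3}$ ($v{\left(C \right)} = 3 - \frac{\left(-4\right) \left(C + C\right)}{6} = 3 - \frac{\left(-4\right) 2 C}{6} = 3 - \frac{\left(-8\right) C}{6} = 3 + \frac{4 C}{3}$)
$\left(4^{2} \left(-6\right) - 6\right) q + v{\left(0 \right)} = \left(4^{2} \left(-6\right) - 6\right) \frac{725}{726} + \left(3 + \frac{4}{3} \cdot 0\right) = \left(16 \left(-6\right) - 6\right) \frac{725}{726} + \left(3 + 0\right) = \left(-96 - 6\right) \frac{725}{726} + 3 = \left(-102\right) \frac{725}{726} + 3 = - \frac{12325}{121} + 3 = - \frac{11962}{121}$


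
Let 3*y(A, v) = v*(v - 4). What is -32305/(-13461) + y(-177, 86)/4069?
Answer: 23298767/7824687 ≈ 2.9776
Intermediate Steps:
y(A, v) = v*(-4 + v)/3 (y(A, v) = (v*(v - 4))/3 = (v*(-4 + v))/3 = v*(-4 + v)/3)
-32305/(-13461) + y(-177, 86)/4069 = -32305/(-13461) + ((⅓)*86*(-4 + 86))/4069 = -32305*(-1/13461) + ((⅓)*86*82)*(1/4069) = 4615/1923 + (7052/3)*(1/4069) = 4615/1923 + 7052/12207 = 23298767/7824687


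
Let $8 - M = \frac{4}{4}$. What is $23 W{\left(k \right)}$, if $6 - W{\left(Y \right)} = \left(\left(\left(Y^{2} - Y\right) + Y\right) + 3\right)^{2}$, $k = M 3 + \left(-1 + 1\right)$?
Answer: $-4533990$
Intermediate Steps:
$M = 7$ ($M = 8 - \frac{4}{4} = 8 - 4 \cdot \frac{1}{4} = 8 - 1 = 7$)
$k = 21$ ($k = 7 \cdot 3 + \left(-1 + 1\right) = 21 + 0 = 21$)
$W{\left(Y \right)} = 6 - \left(3 + Y^{2}\right)^{2}$ ($W{\left(Y \right)} = 6 - \left(\left(\left(Y^{2} - Y\right) + Y\right) + 3\right)^{2} = 6 - \left(Y^{2} + 3\right)^{2} = 6 - \left(3 + Y^{2}\right)^{2}$)
$23 W{\left(k \right)} = 23 \left(6 - \left(3 + 21^{2}\right)^{2}\right) = 23 \left(6 - \left(3 + 441\right)^{2}\right) = 23 \left(6 - 444^{2}\right) = 23 \left(6 - 197136\right) = 23 \left(-197130\right) = -4533990$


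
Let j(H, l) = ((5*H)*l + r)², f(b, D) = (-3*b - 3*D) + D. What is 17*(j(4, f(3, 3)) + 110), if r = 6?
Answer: 1471282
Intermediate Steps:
f(b, D) = -3*b - 2*D (f(b, D) = (-3*D - 3*b) + D = -3*b - 2*D)
j(H, l) = (6 + 5*H*l)² (j(H, l) = ((5*H)*l + 6)² = (5*H*l + 6)² = (6 + 5*H*l)²)
17*(j(4, f(3, 3)) + 110) = 17*((6 + 5*4*(-3*3 - 2*3))² + 110) = 17*((6 + 5*4*(-9 - 6))² + 110) = 17*((6 + 5*4*(-15))² + 110) = 17*((6 - 300)² + 110) = 17*((-294)² + 110) = 17*(86436 + 110) = 17*86546 = 1471282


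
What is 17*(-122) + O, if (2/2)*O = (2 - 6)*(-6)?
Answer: -2050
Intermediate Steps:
O = 24 (O = (2 - 6)*(-6) = -4*(-6) = 24)
17*(-122) + O = 17*(-122) + 24 = -2074 + 24 = -2050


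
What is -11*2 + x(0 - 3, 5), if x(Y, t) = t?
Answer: -17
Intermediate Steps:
-11*2 + x(0 - 3, 5) = -11*2 + 5 = -22 + 5 = -17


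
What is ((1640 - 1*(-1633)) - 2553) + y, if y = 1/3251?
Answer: 2340721/3251 ≈ 720.00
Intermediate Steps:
y = 1/3251 ≈ 0.00030760
((1640 - 1*(-1633)) - 2553) + y = ((1640 - 1*(-1633)) - 2553) + 1/3251 = ((1640 + 1633) - 2553) + 1/3251 = (3273 - 2553) + 1/3251 = 720 + 1/3251 = 2340721/3251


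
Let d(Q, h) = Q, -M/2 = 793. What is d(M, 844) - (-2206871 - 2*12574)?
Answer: 2230433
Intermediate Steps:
M = -1586 (M = -2*793 = -1586)
d(M, 844) - (-2206871 - 2*12574) = -1586 - (-2206871 - 2*12574) = -1586 - (-2206871 - 25148) = -1586 - 1*(-2232019) = -1586 + 2232019 = 2230433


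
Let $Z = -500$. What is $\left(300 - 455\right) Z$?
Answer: $77500$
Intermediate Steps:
$\left(300 - 455\right) Z = \left(300 - 455\right) \left(-500\right) = \left(-155\right) \left(-500\right) = 77500$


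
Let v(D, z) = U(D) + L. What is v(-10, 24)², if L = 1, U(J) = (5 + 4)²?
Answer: 6724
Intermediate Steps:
U(J) = 81 (U(J) = 9² = 81)
v(D, z) = 82 (v(D, z) = 81 + 1 = 82)
v(-10, 24)² = 82² = 6724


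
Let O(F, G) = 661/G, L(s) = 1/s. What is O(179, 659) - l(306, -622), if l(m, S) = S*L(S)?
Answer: 2/659 ≈ 0.0030349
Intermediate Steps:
l(m, S) = 1 (l(m, S) = S/S = 1)
O(179, 659) - l(306, -622) = 661/659 - 1*1 = 661*(1/659) - 1 = 661/659 - 1 = 2/659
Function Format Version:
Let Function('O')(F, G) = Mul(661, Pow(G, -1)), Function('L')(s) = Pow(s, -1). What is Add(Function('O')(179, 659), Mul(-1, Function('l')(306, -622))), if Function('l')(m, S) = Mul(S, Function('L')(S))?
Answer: Rational(2, 659) ≈ 0.0030349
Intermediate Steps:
Function('l')(m, S) = 1 (Function('l')(m, S) = Mul(S, Pow(S, -1)) = 1)
Add(Function('O')(179, 659), Mul(-1, Function('l')(306, -622))) = Add(Mul(661, Pow(659, -1)), Mul(-1, 1)) = Add(Mul(661, Rational(1, 659)), -1) = Add(Rational(661, 659), -1) = Rational(2, 659)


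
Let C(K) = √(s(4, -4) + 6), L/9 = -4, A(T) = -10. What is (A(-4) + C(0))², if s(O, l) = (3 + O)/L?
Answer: (60 - √209)²/36 ≈ 57.616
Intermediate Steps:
L = -36 (L = 9*(-4) = -36)
s(O, l) = -1/12 - O/36 (s(O, l) = (3 + O)/(-36) = (3 + O)*(-1/36) = -1/12 - O/36)
C(K) = √209/6 (C(K) = √((-1/12 - 1/36*4) + 6) = √((-1/12 - ⅑) + 6) = √(-7/36 + 6) = √(209/36) = √209/6)
(A(-4) + C(0))² = (-10 + √209/6)²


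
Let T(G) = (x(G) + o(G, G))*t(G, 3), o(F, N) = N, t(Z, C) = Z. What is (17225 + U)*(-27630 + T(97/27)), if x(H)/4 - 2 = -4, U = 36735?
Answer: -1087499749480/729 ≈ -1.4918e+9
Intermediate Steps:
x(H) = -8 (x(H) = 8 + 4*(-4) = 8 - 16 = -8)
T(G) = G*(-8 + G) (T(G) = (-8 + G)*G = G*(-8 + G))
(17225 + U)*(-27630 + T(97/27)) = (17225 + 36735)*(-27630 + (97/27)*(-8 + 97/27)) = 53960*(-27630 + (97*(1/27))*(-8 + 97*(1/27))) = 53960*(-27630 + 97*(-8 + 97/27)/27) = 53960*(-27630 + (97/27)*(-119/27)) = 53960*(-27630 - 11543/729) = 53960*(-20153813/729) = -1087499749480/729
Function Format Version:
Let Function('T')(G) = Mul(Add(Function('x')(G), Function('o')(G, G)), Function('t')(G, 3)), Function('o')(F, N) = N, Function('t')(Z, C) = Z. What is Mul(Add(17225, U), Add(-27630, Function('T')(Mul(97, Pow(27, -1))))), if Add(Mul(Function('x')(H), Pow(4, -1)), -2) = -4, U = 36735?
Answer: Rational(-1087499749480, 729) ≈ -1.4918e+9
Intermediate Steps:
Function('x')(H) = -8 (Function('x')(H) = Add(8, Mul(4, -4)) = Add(8, -16) = -8)
Function('T')(G) = Mul(G, Add(-8, G)) (Function('T')(G) = Mul(Add(-8, G), G) = Mul(G, Add(-8, G)))
Mul(Add(17225, U), Add(-27630, Function('T')(Mul(97, Pow(27, -1))))) = Mul(Add(17225, 36735), Add(-27630, Mul(Mul(97, Pow(27, -1)), Add(-8, Mul(97, Pow(27, -1)))))) = Mul(53960, Add(-27630, Mul(Mul(97, Rational(1, 27)), Add(-8, Mul(97, Rational(1, 27)))))) = Mul(53960, Add(-27630, Mul(Rational(97, 27), Add(-8, Rational(97, 27))))) = Mul(53960, Add(-27630, Mul(Rational(97, 27), Rational(-119, 27)))) = Mul(53960, Add(-27630, Rational(-11543, 729))) = Mul(53960, Rational(-20153813, 729)) = Rational(-1087499749480, 729)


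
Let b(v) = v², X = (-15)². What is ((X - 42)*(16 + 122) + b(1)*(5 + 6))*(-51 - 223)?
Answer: -6922610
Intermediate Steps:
X = 225
((X - 42)*(16 + 122) + b(1)*(5 + 6))*(-51 - 223) = ((225 - 42)*(16 + 122) + 1²*(5 + 6))*(-51 - 223) = (183*138 + 1*11)*(-274) = (25254 + 11)*(-274) = 25265*(-274) = -6922610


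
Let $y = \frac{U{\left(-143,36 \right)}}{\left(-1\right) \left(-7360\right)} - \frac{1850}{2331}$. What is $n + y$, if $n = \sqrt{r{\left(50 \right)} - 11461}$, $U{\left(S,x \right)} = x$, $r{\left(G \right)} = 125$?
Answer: $- \frac{91433}{115920} + 2 i \sqrt{2834} \approx -0.78876 + 106.47 i$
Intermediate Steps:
$y = - \frac{91433}{115920}$ ($y = \frac{36}{\left(-1\right) \left(-7360\right)} - \frac{1850}{2331} = \frac{36}{7360} - \frac{50}{63} = 36 \cdot \frac{1}{7360} - \frac{50}{63} = \frac{9}{1840} - \frac{50}{63} = - \frac{91433}{115920} \approx -0.78876$)
$n = 2 i \sqrt{2834}$ ($n = \sqrt{125 - 11461} = \sqrt{-11336} = 2 i \sqrt{2834} \approx 106.47 i$)
$n + y = 2 i \sqrt{2834} - \frac{91433}{115920} = - \frac{91433}{115920} + 2 i \sqrt{2834}$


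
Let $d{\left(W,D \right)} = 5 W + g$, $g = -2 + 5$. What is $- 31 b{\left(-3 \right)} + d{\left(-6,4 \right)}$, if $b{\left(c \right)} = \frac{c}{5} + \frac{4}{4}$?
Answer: $- \frac{197}{5} \approx -39.4$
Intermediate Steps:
$b{\left(c \right)} = 1 + \frac{c}{5}$ ($b{\left(c \right)} = c \frac{1}{5} + 4 \cdot \frac{1}{4} = \frac{c}{5} + 1 = 1 + \frac{c}{5}$)
$g = 3$
$d{\left(W,D \right)} = 3 + 5 W$ ($d{\left(W,D \right)} = 5 W + 3 = 3 + 5 W$)
$- 31 b{\left(-3 \right)} + d{\left(-6,4 \right)} = - 31 \left(1 + \frac{1}{5} \left(-3\right)\right) + \left(3 + 5 \left(-6\right)\right) = - 31 \left(1 - \frac{3}{5}\right) + \left(3 - 30\right) = \left(-31\right) \frac{2}{5} - 27 = - \frac{62}{5} - 27 = - \frac{197}{5}$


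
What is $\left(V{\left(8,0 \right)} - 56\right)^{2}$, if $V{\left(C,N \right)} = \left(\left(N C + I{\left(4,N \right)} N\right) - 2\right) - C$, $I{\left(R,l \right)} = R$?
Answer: $4356$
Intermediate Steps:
$V{\left(C,N \right)} = -2 - C + 4 N + C N$ ($V{\left(C,N \right)} = \left(\left(N C + 4 N\right) - 2\right) - C = \left(\left(C N + 4 N\right) - 2\right) - C = \left(\left(4 N + C N\right) - 2\right) - C = \left(-2 + 4 N + C N\right) - C = -2 - C + 4 N + C N$)
$\left(V{\left(8,0 \right)} - 56\right)^{2} = \left(\left(-2 - 8 + 4 \cdot 0 + 8 \cdot 0\right) - 56\right)^{2} = \left(\left(-2 - 8 + 0 + 0\right) - 56\right)^{2} = \left(-10 - 56\right)^{2} = \left(-66\right)^{2} = 4356$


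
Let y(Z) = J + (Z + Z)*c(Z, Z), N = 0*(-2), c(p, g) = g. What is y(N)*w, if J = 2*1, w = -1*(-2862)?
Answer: 5724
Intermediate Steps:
N = 0
w = 2862
J = 2
y(Z) = 2 + 2*Z² (y(Z) = 2 + (Z + Z)*Z = 2 + (2*Z)*Z = 2 + 2*Z²)
y(N)*w = (2 + 2*0²)*2862 = (2 + 2*0)*2862 = (2 + 0)*2862 = 2*2862 = 5724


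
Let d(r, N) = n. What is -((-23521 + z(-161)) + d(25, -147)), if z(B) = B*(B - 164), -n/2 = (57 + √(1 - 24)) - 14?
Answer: -28718 + 2*I*√23 ≈ -28718.0 + 9.5917*I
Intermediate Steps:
n = -86 - 2*I*√23 (n = -2*((57 + √(1 - 24)) - 14) = -2*((57 + √(-23)) - 14) = -2*((57 + I*√23) - 14) = -2*(43 + I*√23) = -86 - 2*I*√23 ≈ -86.0 - 9.5917*I)
d(r, N) = -86 - 2*I*√23
z(B) = B*(-164 + B)
-((-23521 + z(-161)) + d(25, -147)) = -((-23521 - 161*(-164 - 161)) + (-86 - 2*I*√23)) = -((-23521 - 161*(-325)) + (-86 - 2*I*√23)) = -((-23521 + 52325) + (-86 - 2*I*√23)) = -(28804 + (-86 - 2*I*√23)) = -(28718 - 2*I*√23) = -28718 + 2*I*√23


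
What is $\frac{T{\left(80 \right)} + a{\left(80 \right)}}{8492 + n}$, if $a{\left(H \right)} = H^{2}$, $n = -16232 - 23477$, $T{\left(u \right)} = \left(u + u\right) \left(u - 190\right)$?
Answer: $\frac{11200}{31217} \approx 0.35878$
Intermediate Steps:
$T{\left(u \right)} = 2 u \left(-190 + u\right)$
$n = -39709$ ($n = -16232 - 23477 = -39709$)
$\frac{T{\left(80 \right)} + a{\left(80 \right)}}{8492 + n} = \frac{2 \cdot 80 \left(-190 + 80\right) + 80^{2}}{8492 - 39709} = \frac{2 \cdot 80 \left(-110\right) + 6400}{-31217} = \left(-17600 + 6400\right) \left(- \frac{1}{31217}\right) = \left(-11200\right) \left(- \frac{1}{31217}\right) = \frac{11200}{31217}$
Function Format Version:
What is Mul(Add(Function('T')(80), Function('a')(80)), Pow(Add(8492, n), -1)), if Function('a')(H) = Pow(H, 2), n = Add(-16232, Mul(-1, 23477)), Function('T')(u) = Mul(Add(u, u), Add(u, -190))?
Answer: Rational(11200, 31217) ≈ 0.35878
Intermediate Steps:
Function('T')(u) = Mul(2, u, Add(-190, u)) (Function('T')(u) = Mul(Mul(2, u), Add(-190, u)) = Mul(2, u, Add(-190, u)))
n = -39709 (n = Add(-16232, -23477) = -39709)
Mul(Add(Function('T')(80), Function('a')(80)), Pow(Add(8492, n), -1)) = Mul(Add(Mul(2, 80, Add(-190, 80)), Pow(80, 2)), Pow(Add(8492, -39709), -1)) = Mul(Add(Mul(2, 80, -110), 6400), Pow(-31217, -1)) = Mul(Add(-17600, 6400), Rational(-1, 31217)) = Mul(-11200, Rational(-1, 31217)) = Rational(11200, 31217)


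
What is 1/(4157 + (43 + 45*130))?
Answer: 1/10050 ≈ 9.9503e-5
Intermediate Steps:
1/(4157 + (43 + 45*130)) = 1/(4157 + (43 + 5850)) = 1/(4157 + 5893) = 1/10050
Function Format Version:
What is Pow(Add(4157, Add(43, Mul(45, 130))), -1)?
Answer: Rational(1, 10050) ≈ 9.9503e-5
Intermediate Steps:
Pow(Add(4157, Add(43, Mul(45, 130))), -1) = Pow(Add(4157, Add(43, 5850)), -1) = Pow(Add(4157, 5893), -1) = Pow(10050, -1) = Rational(1, 10050)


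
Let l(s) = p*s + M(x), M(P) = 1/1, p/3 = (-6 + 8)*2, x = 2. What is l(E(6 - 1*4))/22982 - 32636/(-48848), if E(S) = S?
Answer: 93907719/140328092 ≈ 0.66920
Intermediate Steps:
p = 12 (p = 3*((-6 + 8)*2) = 3*(2*2) = 3*4 = 12)
M(P) = 1
l(s) = 1 + 12*s (l(s) = 12*s + 1 = 1 + 12*s)
l(E(6 - 1*4))/22982 - 32636/(-48848) = (1 + 12*(6 - 1*4))/22982 - 32636/(-48848) = (1 + 12*(6 - 4))*(1/22982) - 32636*(-1/48848) = (1 + 12*2)*(1/22982) + 8159/12212 = (1 + 24)*(1/22982) + 8159/12212 = 25*(1/22982) + 8159/12212 = 25/22982 + 8159/12212 = 93907719/140328092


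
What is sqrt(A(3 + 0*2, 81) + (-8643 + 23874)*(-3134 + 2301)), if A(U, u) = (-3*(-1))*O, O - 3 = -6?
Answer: 2*I*sqrt(3171858) ≈ 3561.9*I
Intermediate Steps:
O = -3 (O = 3 - 6 = -3)
A(U, u) = -9 (A(U, u) = -3*(-1)*(-3) = 3*(-3) = -9)
sqrt(A(3 + 0*2, 81) + (-8643 + 23874)*(-3134 + 2301)) = sqrt(-9 + (-8643 + 23874)*(-3134 + 2301)) = sqrt(-9 + 15231*(-833)) = sqrt(-9 - 12687423) = sqrt(-12687432) = 2*I*sqrt(3171858)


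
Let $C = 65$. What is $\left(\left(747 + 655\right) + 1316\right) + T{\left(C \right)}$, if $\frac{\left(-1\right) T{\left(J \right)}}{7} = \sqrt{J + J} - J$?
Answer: $3173 - 7 \sqrt{130} \approx 3093.2$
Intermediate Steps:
$T{\left(J \right)} = 7 J - 7 \sqrt{2} \sqrt{J}$ ($T{\left(J \right)} = - 7 \left(\sqrt{J + J} - J\right) = - 7 \left(\sqrt{2 J} - J\right) = - 7 \left(\sqrt{2} \sqrt{J} - J\right) = - 7 \left(- J + \sqrt{2} \sqrt{J}\right) = 7 J - 7 \sqrt{2} \sqrt{J}$)
$\left(\left(747 + 655\right) + 1316\right) + T{\left(C \right)} = \left(\left(747 + 655\right) + 1316\right) + \left(7 \cdot 65 - 7 \sqrt{2} \sqrt{65}\right) = \left(1402 + 1316\right) + \left(455 - 7 \sqrt{130}\right) = 2718 + \left(455 - 7 \sqrt{130}\right) = 3173 - 7 \sqrt{130}$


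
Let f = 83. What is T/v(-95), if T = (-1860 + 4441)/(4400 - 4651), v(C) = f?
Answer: -2581/20833 ≈ -0.12389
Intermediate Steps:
v(C) = 83
T = -2581/251 (T = 2581/(-251) = 2581*(-1/251) = -2581/251 ≈ -10.283)
T/v(-95) = -2581/251/83 = -2581/251*1/83 = -2581/20833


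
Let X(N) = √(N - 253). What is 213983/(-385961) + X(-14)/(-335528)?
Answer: -213983/385961 - I*√267/335528 ≈ -0.55442 - 4.87e-5*I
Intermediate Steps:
X(N) = √(-253 + N)
213983/(-385961) + X(-14)/(-335528) = 213983/(-385961) + √(-253 - 14)/(-335528) = 213983*(-1/385961) + √(-267)*(-1/335528) = -213983/385961 + (I*√267)*(-1/335528) = -213983/385961 - I*√267/335528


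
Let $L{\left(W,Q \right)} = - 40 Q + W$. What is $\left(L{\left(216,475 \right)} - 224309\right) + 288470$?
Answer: $45377$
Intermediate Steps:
$L{\left(W,Q \right)} = W - 40 Q$
$\left(L{\left(216,475 \right)} - 224309\right) + 288470 = \left(\left(216 - 19000\right) - 224309\right) + 288470 = \left(-18784 - 224309\right) + 288470 = -243093 + 288470 = 45377$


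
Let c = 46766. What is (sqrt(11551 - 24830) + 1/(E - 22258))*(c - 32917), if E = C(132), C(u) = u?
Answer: -13849/22126 + 96943*I*sqrt(271) ≈ -0.62592 + 1.5959e+6*I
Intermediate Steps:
E = 132
(sqrt(11551 - 24830) + 1/(E - 22258))*(c - 32917) = (sqrt(11551 - 24830) + 1/(132 - 22258))*(46766 - 32917) = (sqrt(-13279) + 1/(-22126))*13849 = (7*I*sqrt(271) - 1/22126)*13849 = (-1/22126 + 7*I*sqrt(271))*13849 = -13849/22126 + 96943*I*sqrt(271)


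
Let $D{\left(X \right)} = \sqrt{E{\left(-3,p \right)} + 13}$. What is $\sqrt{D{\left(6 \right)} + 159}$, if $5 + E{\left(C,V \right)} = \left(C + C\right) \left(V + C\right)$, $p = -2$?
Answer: $\sqrt{159 + \sqrt{38}} \approx 12.852$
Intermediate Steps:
$E{\left(C,V \right)} = -5 + 2 C \left(C + V\right)$ ($E{\left(C,V \right)} = -5 + \left(C + C\right) \left(V + C\right) = -5 + 2 C \left(C + V\right)$)
$D{\left(X \right)} = \sqrt{38}$ ($D{\left(X \right)} = \sqrt{\left(-5 + 2 \left(-3\right)^{2} + 2 \left(-3\right) \left(-2\right)\right) + 13} = \sqrt{\left(-5 + 2 \cdot 9 + 12\right) + 13} = \sqrt{\left(-5 + 18 + 12\right) + 13} = \sqrt{25 + 13} = \sqrt{38}$)
$\sqrt{D{\left(6 \right)} + 159} = \sqrt{\sqrt{38} + 159} = \sqrt{159 + \sqrt{38}}$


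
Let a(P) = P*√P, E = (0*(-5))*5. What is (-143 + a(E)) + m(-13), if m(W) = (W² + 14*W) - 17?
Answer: -173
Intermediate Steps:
m(W) = -17 + W² + 14*W
E = 0 (E = 0*5 = 0)
a(P) = P^(3/2)
(-143 + a(E)) + m(-13) = (-143 + 0^(3/2)) + (-17 + (-13)² + 14*(-13)) = (-143 + 0) + (-17 + 169 - 182) = -143 - 30 = -173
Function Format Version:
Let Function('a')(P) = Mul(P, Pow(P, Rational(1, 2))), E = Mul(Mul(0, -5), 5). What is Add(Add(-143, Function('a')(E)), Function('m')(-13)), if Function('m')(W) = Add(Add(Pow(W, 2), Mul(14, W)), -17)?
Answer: -173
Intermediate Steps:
Function('m')(W) = Add(-17, Pow(W, 2), Mul(14, W))
E = 0 (E = Mul(0, 5) = 0)
Function('a')(P) = Pow(P, Rational(3, 2))
Add(Add(-143, Function('a')(E)), Function('m')(-13)) = Add(Add(-143, Pow(0, Rational(3, 2))), Add(-17, Pow(-13, 2), Mul(14, -13))) = Add(Add(-143, 0), Add(-17, 169, -182)) = Add(-143, -30) = -173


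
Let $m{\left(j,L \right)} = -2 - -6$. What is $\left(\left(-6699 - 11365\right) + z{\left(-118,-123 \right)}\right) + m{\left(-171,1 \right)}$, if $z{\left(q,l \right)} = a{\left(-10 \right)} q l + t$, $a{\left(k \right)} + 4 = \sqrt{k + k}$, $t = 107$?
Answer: $-76009 + 29028 i \sqrt{5} \approx -76009.0 + 64909.0 i$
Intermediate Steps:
$a{\left(k \right)} = -4 + \sqrt{2} \sqrt{k}$ ($a{\left(k \right)} = -4 + \sqrt{k + k} = -4 + \sqrt{2 k} = -4 + \sqrt{2} \sqrt{k}$)
$m{\left(j,L \right)} = 4$ ($m{\left(j,L \right)} = -2 + 6 = 4$)
$z{\left(q,l \right)} = 107 + l q \left(-4 + 2 i \sqrt{5}\right)$ ($z{\left(q,l \right)} = \left(-4 + \sqrt{2} \sqrt{-10}\right) q l + 107 = \left(-4 + \sqrt{2} i \sqrt{10}\right) q l + 107 = \left(-4 + 2 i \sqrt{5}\right) q l + 107 = q \left(-4 + 2 i \sqrt{5}\right) l + 107 = l q \left(-4 + 2 i \sqrt{5}\right) + 107 = 107 + l q \left(-4 + 2 i \sqrt{5}\right)$)
$\left(\left(-6699 - 11365\right) + z{\left(-118,-123 \right)}\right) + m{\left(-171,1 \right)} = \left(\left(-6699 - 11365\right) + \left(107 - \left(-246\right) \left(-118\right) \left(2 - i \sqrt{5}\right)\right)\right) + 4 = \left(-18064 - \left(57949 - 29028 i \sqrt{5}\right)\right) + 4 = \left(-76013 + 29028 i \sqrt{5}\right) + 4 = -76009 + 29028 i \sqrt{5}$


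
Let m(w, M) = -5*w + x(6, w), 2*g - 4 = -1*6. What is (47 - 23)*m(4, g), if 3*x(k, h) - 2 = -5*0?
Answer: -464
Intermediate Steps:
g = -1 (g = 2 + (-1*6)/2 = 2 + (½)*(-6) = 2 - 3 = -1)
x(k, h) = ⅔ (x(k, h) = ⅔ + (-5*0)/3 = ⅔ + (⅓)*0 = ⅔ + 0 = ⅔)
m(w, M) = ⅔ - 5*w (m(w, M) = -5*w + ⅔ = ⅔ - 5*w)
(47 - 23)*m(4, g) = (47 - 23)*(⅔ - 5*4) = 24*(⅔ - 20) = 24*(-58/3) = -464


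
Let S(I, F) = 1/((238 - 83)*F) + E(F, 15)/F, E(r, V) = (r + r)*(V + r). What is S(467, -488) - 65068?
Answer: -4993298961/75640 ≈ -66014.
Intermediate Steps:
E(r, V) = 2*r*(V + r) (E(r, V) = (2*r)*(V + r) = 2*r*(V + r))
S(I, F) = 30 + 2*F + 1/(155*F) (S(I, F) = 1/((238 - 83)*F) + (2*F*(15 + F))/F = 1/(155*F) + (30 + 2*F) = 30 + 2*F + 1/(155*F))
S(467, -488) - 65068 = (30 + 2*(-488) + (1/155)/(-488)) - 65068 = (30 - 976 + (1/155)*(-1/488)) - 65068 = (30 - 976 - 1/75640) - 65068 = -71555441/75640 - 65068 = -4993298961/75640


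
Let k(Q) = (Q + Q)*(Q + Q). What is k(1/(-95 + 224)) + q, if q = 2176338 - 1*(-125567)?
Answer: 38306001109/16641 ≈ 2.3019e+6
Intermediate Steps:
q = 2301905 (q = 2176338 + 125567 = 2301905)
k(Q) = 4*Q² (k(Q) = (2*Q)*(2*Q) = 4*Q²)
k(1/(-95 + 224)) + q = 4*(1/(-95 + 224))² + 2301905 = 4*(1/129)² + 2301905 = 4*(1/16641) + 2301905 = 4/16641 + 2301905 = 38306001109/16641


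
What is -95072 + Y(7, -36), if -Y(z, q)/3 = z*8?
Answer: -95240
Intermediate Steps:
Y(z, q) = -24*z (Y(z, q) = -3*z*8 = -24*z)
-95072 + Y(7, -36) = -95072 - 24*7 = -95072 - 168 = -95240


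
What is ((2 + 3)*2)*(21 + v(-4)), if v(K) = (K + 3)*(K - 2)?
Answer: 270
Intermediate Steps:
v(K) = (-2 + K)*(3 + K) (v(K) = (3 + K)*(-2 + K) = (-2 + K)*(3 + K))
((2 + 3)*2)*(21 + v(-4)) = ((2 + 3)*2)*(21 + (-6 - 4 + (-4)²)) = (5*2)*(21 + (-6 - 4 + 16)) = 10*(21 + 6) = 10*27 = 270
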